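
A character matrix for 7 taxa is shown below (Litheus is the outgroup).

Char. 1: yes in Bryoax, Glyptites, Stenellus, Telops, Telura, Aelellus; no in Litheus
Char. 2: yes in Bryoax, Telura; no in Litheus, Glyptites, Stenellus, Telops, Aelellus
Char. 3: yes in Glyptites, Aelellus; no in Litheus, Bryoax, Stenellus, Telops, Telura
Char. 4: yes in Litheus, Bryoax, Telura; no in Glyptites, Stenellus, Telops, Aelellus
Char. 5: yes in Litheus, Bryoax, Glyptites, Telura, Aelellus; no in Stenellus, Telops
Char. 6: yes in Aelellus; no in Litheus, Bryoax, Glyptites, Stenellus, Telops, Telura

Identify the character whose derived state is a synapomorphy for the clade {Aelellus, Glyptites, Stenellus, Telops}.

Char. 4

Character polarity is set by the outgroup: the derived state is whichever differs from the outgroup's state, so for Char. 4, Char. 5 the derived state is 'no', and for the remaining characters it is 'yes'.
Char. 1 (derived state 'yes') is shared by all ingroup taxa — unites the whole ingroup.
Only Bryoax and Telura show the derived state 'yes' for Char. 2, supporting them as a clade.
Char. 3: derived state 'yes' in Aelellus and Glyptites only — synapomorphy for {Aelellus, Glyptites}.
Char. 4: derived state 'no' in Aelellus, Glyptites, Stenellus, and Telops only — synapomorphy for {Aelellus, Glyptites, Stenellus, Telops}.
Only Stenellus and Telops show the derived state 'no' for Char. 5, supporting them as a clade.
Char. 6 (derived state 'yes') is unique to Aelellus (autapomorphy; uninformative for grouping).
Most parsimonious ingroup topology: ((Bryoax,Telura),((Glyptites,Aelellus),(Stenellus,Telops))).
The clade {Aelellus, Glyptites, Stenellus, Telops} is supported by Char. 4: its derived state 'no' occurs in exactly those taxa and in no other taxon (including the outgroup).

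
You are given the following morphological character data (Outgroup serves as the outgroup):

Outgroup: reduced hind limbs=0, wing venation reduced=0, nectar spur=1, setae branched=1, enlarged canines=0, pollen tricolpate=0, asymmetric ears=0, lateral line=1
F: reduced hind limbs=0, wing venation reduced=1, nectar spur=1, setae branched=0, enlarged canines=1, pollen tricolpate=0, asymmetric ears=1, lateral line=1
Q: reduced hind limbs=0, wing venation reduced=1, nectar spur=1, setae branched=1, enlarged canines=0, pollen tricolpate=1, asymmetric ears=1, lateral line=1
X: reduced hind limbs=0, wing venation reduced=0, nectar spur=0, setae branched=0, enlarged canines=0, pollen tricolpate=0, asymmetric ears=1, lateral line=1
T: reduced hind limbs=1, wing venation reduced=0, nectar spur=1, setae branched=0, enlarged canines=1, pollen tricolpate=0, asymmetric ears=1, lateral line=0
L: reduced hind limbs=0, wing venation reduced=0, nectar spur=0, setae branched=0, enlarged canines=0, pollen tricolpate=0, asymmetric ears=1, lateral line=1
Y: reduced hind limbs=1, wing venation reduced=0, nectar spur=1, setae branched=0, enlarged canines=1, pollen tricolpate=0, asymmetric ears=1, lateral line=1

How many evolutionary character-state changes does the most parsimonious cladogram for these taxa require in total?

9

Character polarity is set by the outgroup: the derived state is whichever differs from the outgroup's state, so for nectar spur, setae branched, lateral line the derived state is '0', and for the remaining characters it is '1'.
reduced hind limbs: derived state '1' in T and Y only — synapomorphy for {T, Y}.
wing venation reduced groups F and Q, which is incompatible with the clades supported by the remaining characters; treating it as convergent (homoplasy) costs fewer steps than any alternative tree.
nectar spur: derived state '0' in L and X only — synapomorphy for {L, X}.
setae branched: derived state '0' in F, L, T, X, and Y only — synapomorphy for {F, L, T, X, Y}.
enlarged canines: derived state '1' in F, T, and Y only — synapomorphy for {F, T, Y}.
pollen tricolpate: derived state '1' in Q only — an autapomorphy, so it tells us nothing about relationships among taxa.
All ingroup taxa share the derived state '1' for asymmetric ears; it defines the ingroup but does not resolve relationships within it.
lateral line (derived state '0') is unique to T (autapomorphy; uninformative for grouping).
Most parsimonious ingroup topology: (((F,(T,Y)),(X,L)),Q).
Changes per character on this tree: reduced hind limbs: 1; wing venation reduced: 2; nectar spur: 1; setae branched: 1; enlarged canines: 1; pollen tricolpate: 1; asymmetric ears: 1; lateral line: 1.
Total = 9.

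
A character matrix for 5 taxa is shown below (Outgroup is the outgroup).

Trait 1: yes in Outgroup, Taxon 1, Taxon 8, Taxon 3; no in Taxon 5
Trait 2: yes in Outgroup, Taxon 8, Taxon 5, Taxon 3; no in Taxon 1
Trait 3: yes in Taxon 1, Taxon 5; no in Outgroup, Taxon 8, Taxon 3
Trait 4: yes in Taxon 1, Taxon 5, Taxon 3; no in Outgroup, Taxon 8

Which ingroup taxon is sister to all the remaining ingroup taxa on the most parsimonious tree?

Character polarity is set by the outgroup: the derived state is whichever differs from the outgroup's state, so for Trait 1, Trait 2 the derived state is 'no', and for the remaining characters it is 'yes'.
Trait 1: derived state 'no' in Taxon 5 only — an autapomorphy, so it tells us nothing about relationships among taxa.
Trait 2: derived state 'no' in Taxon 1 only — an autapomorphy, so it tells us nothing about relationships among taxa.
Trait 3: derived state 'yes' in Taxon 1 and Taxon 5 only — synapomorphy for {Taxon 1, Taxon 5}.
Trait 4 (derived state 'yes') is shared by Taxon 1, Taxon 3, and Taxon 5 — a synapomorphy uniting that clade.
Most parsimonious ingroup topology: (((Taxon 1,Taxon 5),Taxon 3),Taxon 8).
Taxon 8 is sister to the clade containing all other ingroup taxa, so it is the earliest-diverging (most basal) ingroup lineage.

Taxon 8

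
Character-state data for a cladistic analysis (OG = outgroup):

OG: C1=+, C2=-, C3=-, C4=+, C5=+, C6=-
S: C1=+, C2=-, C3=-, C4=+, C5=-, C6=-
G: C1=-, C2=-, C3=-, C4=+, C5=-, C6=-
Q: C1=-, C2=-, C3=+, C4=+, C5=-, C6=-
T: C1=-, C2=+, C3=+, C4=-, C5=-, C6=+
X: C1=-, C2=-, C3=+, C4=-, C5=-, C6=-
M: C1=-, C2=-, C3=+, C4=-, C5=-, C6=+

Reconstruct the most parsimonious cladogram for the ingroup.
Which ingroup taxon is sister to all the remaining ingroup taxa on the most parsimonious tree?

Character polarity is set by the outgroup: the derived state is whichever differs from the outgroup's state, so for C1, C4, C5 the derived state is '-', and for the remaining characters it is '+'.
Only G, M, Q, T, and X show the derived state '-' for C1, supporting them as a clade.
C2 (derived state '+') is unique to T (autapomorphy; uninformative for grouping).
C3: derived state '+' in M, Q, T, and X only — synapomorphy for {M, Q, T, X}.
C4 (derived state '-') is shared by M, T, and X — a synapomorphy uniting that clade.
All ingroup taxa share the derived state '-' for C5; it defines the ingroup but does not resolve relationships within it.
C6 (derived state '+') is shared by M and T — a synapomorphy uniting that clade.
Most parsimonious ingroup topology: (S,(G,(Q,((T,M),X)))).
S is sister to the clade containing all other ingroup taxa, so it is the earliest-diverging (most basal) ingroup lineage.

S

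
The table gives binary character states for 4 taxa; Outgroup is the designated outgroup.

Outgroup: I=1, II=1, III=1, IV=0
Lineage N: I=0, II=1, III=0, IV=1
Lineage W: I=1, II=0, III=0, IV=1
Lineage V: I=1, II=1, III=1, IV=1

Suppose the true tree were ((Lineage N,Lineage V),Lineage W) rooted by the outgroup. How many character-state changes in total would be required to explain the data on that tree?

Map each character onto ((Lineage N,Lineage V),Lineage W) (rooted by Outgroup) and count the minimum state changes it requires (Fitch parsimony):
I: 1; II: 1; III: 2; IV: 1.
Total tree length = 5.

5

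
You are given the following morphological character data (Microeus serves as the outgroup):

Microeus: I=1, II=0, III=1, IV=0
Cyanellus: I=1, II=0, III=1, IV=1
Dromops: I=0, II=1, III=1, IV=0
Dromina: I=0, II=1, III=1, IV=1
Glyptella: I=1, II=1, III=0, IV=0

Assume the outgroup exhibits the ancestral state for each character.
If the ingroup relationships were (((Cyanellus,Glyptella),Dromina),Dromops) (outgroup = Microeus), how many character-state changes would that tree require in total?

7

Map each character onto (((Cyanellus,Glyptella),Dromina),Dromops) (rooted by Microeus) and count the minimum state changes it requires (Fitch parsimony):
I: 2; II: 2; III: 1; IV: 2.
Total tree length = 7.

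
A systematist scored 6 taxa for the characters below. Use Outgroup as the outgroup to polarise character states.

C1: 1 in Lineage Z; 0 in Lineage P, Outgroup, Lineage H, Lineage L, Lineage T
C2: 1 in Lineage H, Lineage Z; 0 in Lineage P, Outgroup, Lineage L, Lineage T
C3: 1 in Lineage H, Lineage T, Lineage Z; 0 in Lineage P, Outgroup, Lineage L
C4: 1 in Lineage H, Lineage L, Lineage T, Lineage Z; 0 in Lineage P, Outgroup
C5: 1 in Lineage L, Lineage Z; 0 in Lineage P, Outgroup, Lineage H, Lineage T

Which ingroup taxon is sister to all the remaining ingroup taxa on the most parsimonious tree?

The outgroup has state '0' for every character, so '1' is the derived state throughout.
C1: derived state '1' in Lineage Z only — an autapomorphy, so it tells us nothing about relationships among taxa.
C2: derived state '1' in Lineage H and Lineage Z only — synapomorphy for {Lineage H, Lineage Z}.
C3: derived state '1' in Lineage H, Lineage T, and Lineage Z only — synapomorphy for {Lineage H, Lineage T, Lineage Z}.
C4 (derived state '1') is shared by Lineage H, Lineage L, Lineage T, and Lineage Z — a synapomorphy uniting that clade.
C5 (state '1') occurs in Lineage L and Lineage Z but conflicts with the nesting implied by the other characters — most parsimoniously interpreted as homoplasy.
Most parsimonious ingroup topology: (Lineage P,(((Lineage H,Lineage Z),Lineage T),Lineage L)).
Lineage P is sister to the clade containing all other ingroup taxa, so it is the earliest-diverging (most basal) ingroup lineage.

Lineage P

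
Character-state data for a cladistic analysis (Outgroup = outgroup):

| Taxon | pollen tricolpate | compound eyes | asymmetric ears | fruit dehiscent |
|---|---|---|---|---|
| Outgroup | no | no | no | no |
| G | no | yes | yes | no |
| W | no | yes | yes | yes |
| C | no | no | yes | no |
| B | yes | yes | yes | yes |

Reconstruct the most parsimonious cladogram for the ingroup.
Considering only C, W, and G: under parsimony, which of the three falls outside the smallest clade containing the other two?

C

The outgroup has state 'no' for every character, so 'yes' is the derived state throughout.
pollen tricolpate (derived state 'yes') is unique to B (autapomorphy; uninformative for grouping).
compound eyes: derived state 'yes' in B, G, and W only — synapomorphy for {B, G, W}.
asymmetric ears (derived state 'yes') is shared by all ingroup taxa — unites the whole ingroup.
Only B and W show the derived state 'yes' for fruit dehiscent, supporting them as a clade.
Most parsimonious ingroup topology: ((G,(W,B)),C).
W and G share a more recent common ancestor with each other than either does with C, so C is the least closely related of the three.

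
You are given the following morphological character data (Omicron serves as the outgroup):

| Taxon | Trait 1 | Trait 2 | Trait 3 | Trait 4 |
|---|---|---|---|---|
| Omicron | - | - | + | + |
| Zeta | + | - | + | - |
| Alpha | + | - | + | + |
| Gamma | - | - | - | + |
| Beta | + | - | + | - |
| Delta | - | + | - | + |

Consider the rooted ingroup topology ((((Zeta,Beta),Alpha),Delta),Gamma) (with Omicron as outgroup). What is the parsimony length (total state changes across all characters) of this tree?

5

Map each character onto ((((Zeta,Beta),Alpha),Delta),Gamma) (rooted by Omicron) and count the minimum state changes it requires (Fitch parsimony):
Trait 1: 1; Trait 2: 1; Trait 3: 2; Trait 4: 1.
Total tree length = 5.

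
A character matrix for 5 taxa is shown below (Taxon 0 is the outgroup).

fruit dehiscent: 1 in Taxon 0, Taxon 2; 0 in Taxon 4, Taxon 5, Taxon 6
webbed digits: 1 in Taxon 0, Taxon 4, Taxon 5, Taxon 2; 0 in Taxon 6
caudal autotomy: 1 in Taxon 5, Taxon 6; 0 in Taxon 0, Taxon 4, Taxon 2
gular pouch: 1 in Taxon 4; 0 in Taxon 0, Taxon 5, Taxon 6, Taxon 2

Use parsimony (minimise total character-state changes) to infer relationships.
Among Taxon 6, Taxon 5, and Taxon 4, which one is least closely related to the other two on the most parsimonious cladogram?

Taxon 4

Character polarity is set by the outgroup: the derived state is whichever differs from the outgroup's state, so for fruit dehiscent, webbed digits the derived state is '0', and for the remaining characters it is '1'.
fruit dehiscent: derived state '0' in Taxon 4, Taxon 5, and Taxon 6 only — synapomorphy for {Taxon 4, Taxon 5, Taxon 6}.
webbed digits: derived state '0' in Taxon 6 only — an autapomorphy, so it tells us nothing about relationships among taxa.
caudal autotomy: derived state '1' in Taxon 5 and Taxon 6 only — synapomorphy for {Taxon 5, Taxon 6}.
gular pouch (derived state '1') is unique to Taxon 4 (autapomorphy; uninformative for grouping).
Most parsimonious ingroup topology: ((Taxon 4,(Taxon 5,Taxon 6)),Taxon 2).
Taxon 6 and Taxon 5 share a more recent common ancestor with each other than either does with Taxon 4, so Taxon 4 is the least closely related of the three.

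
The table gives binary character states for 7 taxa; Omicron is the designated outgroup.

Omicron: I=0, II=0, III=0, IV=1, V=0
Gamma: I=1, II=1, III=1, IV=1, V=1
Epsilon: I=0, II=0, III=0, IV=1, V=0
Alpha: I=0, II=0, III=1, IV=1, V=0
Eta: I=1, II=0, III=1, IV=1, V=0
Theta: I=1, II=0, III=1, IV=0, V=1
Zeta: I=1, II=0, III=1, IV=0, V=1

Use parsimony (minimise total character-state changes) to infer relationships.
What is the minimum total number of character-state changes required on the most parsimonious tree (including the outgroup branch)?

Character polarity is set by the outgroup: the derived state is whichever differs from the outgroup's state, so for IV the derived state is '0', and for the remaining characters it is '1'.
I: derived state '1' in Eta, Gamma, Theta, and Zeta only — synapomorphy for {Eta, Gamma, Theta, Zeta}.
II (derived state '1') is unique to Gamma (autapomorphy; uninformative for grouping).
Only Alpha, Eta, Gamma, Theta, and Zeta show the derived state '1' for III, supporting them as a clade.
IV (derived state '0') is shared by Theta and Zeta — a synapomorphy uniting that clade.
V (derived state '1') is shared by Gamma, Theta, and Zeta — a synapomorphy uniting that clade.
Most parsimonious ingroup topology: ((((Gamma,(Theta,Zeta)),Eta),Alpha),Epsilon).
Changes per character on this tree: I: 1; II: 1; III: 1; IV: 1; V: 1.
Total = 5.

5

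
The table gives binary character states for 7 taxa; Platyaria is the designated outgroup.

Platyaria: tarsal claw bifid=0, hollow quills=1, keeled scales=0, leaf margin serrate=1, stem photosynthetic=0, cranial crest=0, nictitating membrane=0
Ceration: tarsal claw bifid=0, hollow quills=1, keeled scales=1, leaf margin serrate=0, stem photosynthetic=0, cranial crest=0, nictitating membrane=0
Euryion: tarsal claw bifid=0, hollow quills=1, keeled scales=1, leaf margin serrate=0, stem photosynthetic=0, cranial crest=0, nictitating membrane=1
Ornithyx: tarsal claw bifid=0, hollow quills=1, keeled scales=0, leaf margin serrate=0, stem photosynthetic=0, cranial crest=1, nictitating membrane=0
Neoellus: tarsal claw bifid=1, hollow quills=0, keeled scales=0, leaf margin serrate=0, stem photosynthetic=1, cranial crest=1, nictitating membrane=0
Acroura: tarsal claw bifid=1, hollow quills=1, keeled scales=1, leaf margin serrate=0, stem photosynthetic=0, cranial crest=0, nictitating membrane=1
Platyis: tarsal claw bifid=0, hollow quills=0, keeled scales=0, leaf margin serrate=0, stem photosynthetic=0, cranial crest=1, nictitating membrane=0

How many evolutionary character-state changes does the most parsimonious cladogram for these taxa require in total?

8

Character polarity is set by the outgroup: the derived state is whichever differs from the outgroup's state, so for hollow quills, leaf margin serrate the derived state is '0', and for the remaining characters it is '1'.
tarsal claw bifid groups Acroura and Neoellus, which is incompatible with the clades supported by the remaining characters; treating it as convergent (homoplasy) costs fewer steps than any alternative tree.
hollow quills: derived state '0' in Neoellus and Platyis only — synapomorphy for {Neoellus, Platyis}.
keeled scales (derived state '1') is shared by Acroura, Ceration, and Euryion — a synapomorphy uniting that clade.
leaf margin serrate (derived state '0') is shared by all ingroup taxa — unites the whole ingroup.
stem photosynthetic: derived state '1' in Neoellus only — an autapomorphy, so it tells us nothing about relationships among taxa.
Only Neoellus, Ornithyx, and Platyis show the derived state '1' for cranial crest, supporting them as a clade.
Only Acroura and Euryion show the derived state '1' for nictitating membrane, supporting them as a clade.
Most parsimonious ingroup topology: ((Ceration,(Euryion,Acroura)),(Ornithyx,(Neoellus,Platyis))).
Changes per character on this tree: tarsal claw bifid: 2; hollow quills: 1; keeled scales: 1; leaf margin serrate: 1; stem photosynthetic: 1; cranial crest: 1; nictitating membrane: 1.
Total = 8.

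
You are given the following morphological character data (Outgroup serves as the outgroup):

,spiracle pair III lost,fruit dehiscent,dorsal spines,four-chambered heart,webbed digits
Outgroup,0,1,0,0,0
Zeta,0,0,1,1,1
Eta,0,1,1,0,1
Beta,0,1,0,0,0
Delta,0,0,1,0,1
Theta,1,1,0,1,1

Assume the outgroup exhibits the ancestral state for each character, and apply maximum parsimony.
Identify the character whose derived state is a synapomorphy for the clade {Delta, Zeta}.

fruit dehiscent

Character polarity is set by the outgroup: the derived state is whichever differs from the outgroup's state, so for fruit dehiscent the derived state is '0', and for the remaining characters it is '1'.
spiracle pair III lost: derived state '1' in Theta only — an autapomorphy, so it tells us nothing about relationships among taxa.
Only Delta and Zeta show the derived state '0' for fruit dehiscent, supporting them as a clade.
dorsal spines: derived state '1' in Delta, Eta, and Zeta only — synapomorphy for {Delta, Eta, Zeta}.
four-chambered heart groups Theta and Zeta, which is incompatible with the clades supported by the remaining characters; treating it as convergent (homoplasy) costs fewer steps than any alternative tree.
webbed digits (derived state '1') is shared by Delta, Eta, Theta, and Zeta — a synapomorphy uniting that clade.
Most parsimonious ingroup topology: ((((Zeta,Delta),Eta),Theta),Beta).
The clade {Delta, Zeta} is supported by fruit dehiscent: its derived state '0' occurs in exactly those taxa and in no other taxon (including the outgroup).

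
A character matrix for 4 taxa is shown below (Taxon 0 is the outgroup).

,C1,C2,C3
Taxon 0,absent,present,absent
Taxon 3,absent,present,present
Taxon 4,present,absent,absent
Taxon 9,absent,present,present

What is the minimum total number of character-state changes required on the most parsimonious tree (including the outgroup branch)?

3

Character polarity is set by the outgroup: the derived state is whichever differs from the outgroup's state, so for C2 the derived state is 'absent', and for the remaining characters it is 'present'.
C1: derived state 'present' in Taxon 4 only — an autapomorphy, so it tells us nothing about relationships among taxa.
C2 (derived state 'absent') is unique to Taxon 4 (autapomorphy; uninformative for grouping).
Only Taxon 3 and Taxon 9 show the derived state 'present' for C3, supporting them as a clade.
Most parsimonious ingroup topology: ((Taxon 3,Taxon 9),Taxon 4).
Changes per character on this tree: C1: 1; C2: 1; C3: 1.
Total = 3.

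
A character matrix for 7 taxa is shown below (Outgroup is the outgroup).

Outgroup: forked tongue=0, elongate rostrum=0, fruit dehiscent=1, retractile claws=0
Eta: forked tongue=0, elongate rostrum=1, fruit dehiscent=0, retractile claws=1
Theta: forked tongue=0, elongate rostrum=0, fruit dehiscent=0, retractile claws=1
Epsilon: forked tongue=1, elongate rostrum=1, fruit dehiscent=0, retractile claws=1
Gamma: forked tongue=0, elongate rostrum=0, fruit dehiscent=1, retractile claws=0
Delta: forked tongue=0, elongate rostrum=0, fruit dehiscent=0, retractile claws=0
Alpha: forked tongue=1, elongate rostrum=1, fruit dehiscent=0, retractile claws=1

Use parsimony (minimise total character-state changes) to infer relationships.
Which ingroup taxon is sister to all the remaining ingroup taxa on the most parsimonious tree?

Gamma

Character polarity is set by the outgroup: the derived state is whichever differs from the outgroup's state, so for fruit dehiscent the derived state is '0', and for the remaining characters it is '1'.
forked tongue: derived state '1' in Alpha and Epsilon only — synapomorphy for {Alpha, Epsilon}.
elongate rostrum: derived state '1' in Alpha, Epsilon, and Eta only — synapomorphy for {Alpha, Epsilon, Eta}.
Only Alpha, Delta, Epsilon, Eta, and Theta show the derived state '0' for fruit dehiscent, supporting them as a clade.
retractile claws: derived state '1' in Alpha, Epsilon, Eta, and Theta only — synapomorphy for {Alpha, Epsilon, Eta, Theta}.
Most parsimonious ingroup topology: ((((Eta,(Epsilon,Alpha)),Theta),Delta),Gamma).
Gamma is sister to the clade containing all other ingroup taxa, so it is the earliest-diverging (most basal) ingroup lineage.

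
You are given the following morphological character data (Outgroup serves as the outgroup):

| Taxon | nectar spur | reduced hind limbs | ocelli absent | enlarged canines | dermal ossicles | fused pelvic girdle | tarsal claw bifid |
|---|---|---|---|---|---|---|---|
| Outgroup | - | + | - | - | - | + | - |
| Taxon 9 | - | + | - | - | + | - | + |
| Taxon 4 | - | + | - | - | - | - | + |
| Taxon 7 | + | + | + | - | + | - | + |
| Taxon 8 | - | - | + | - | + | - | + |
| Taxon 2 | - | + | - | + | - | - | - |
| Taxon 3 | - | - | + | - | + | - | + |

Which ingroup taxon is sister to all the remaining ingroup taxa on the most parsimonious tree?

Character polarity is set by the outgroup: the derived state is whichever differs from the outgroup's state, so for reduced hind limbs, fused pelvic girdle the derived state is '-', and for the remaining characters it is '+'.
nectar spur (derived state '+') is unique to Taxon 7 (autapomorphy; uninformative for grouping).
reduced hind limbs (derived state '-') is shared by Taxon 3 and Taxon 8 — a synapomorphy uniting that clade.
ocelli absent: derived state '+' in Taxon 3, Taxon 7, and Taxon 8 only — synapomorphy for {Taxon 3, Taxon 7, Taxon 8}.
enlarged canines (derived state '+') is unique to Taxon 2 (autapomorphy; uninformative for grouping).
dermal ossicles: derived state '+' in Taxon 3, Taxon 7, Taxon 8, and Taxon 9 only — synapomorphy for {Taxon 3, Taxon 7, Taxon 8, Taxon 9}.
All ingroup taxa share the derived state '-' for fused pelvic girdle; it defines the ingroup but does not resolve relationships within it.
tarsal claw bifid (derived state '+') is shared by Taxon 3, Taxon 4, Taxon 7, Taxon 8, and Taxon 9 — a synapomorphy uniting that clade.
Most parsimonious ingroup topology: (((Taxon 9,(Taxon 7,(Taxon 8,Taxon 3))),Taxon 4),Taxon 2).
Taxon 2 is sister to the clade containing all other ingroup taxa, so it is the earliest-diverging (most basal) ingroup lineage.

Taxon 2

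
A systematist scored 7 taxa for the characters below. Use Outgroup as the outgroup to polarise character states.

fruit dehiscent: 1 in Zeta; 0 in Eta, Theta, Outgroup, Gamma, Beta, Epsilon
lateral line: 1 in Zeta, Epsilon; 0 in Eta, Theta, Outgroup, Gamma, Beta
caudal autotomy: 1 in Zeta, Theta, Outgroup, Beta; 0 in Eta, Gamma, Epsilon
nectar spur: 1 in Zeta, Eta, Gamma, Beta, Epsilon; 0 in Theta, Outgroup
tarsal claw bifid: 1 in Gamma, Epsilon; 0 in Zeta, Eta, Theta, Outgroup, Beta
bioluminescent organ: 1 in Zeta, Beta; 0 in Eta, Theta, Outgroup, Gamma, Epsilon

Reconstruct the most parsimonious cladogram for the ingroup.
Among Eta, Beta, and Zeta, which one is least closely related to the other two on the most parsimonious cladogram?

Eta

Character polarity is set by the outgroup: the derived state is whichever differs from the outgroup's state, so for caudal autotomy the derived state is '0', and for the remaining characters it is '1'.
fruit dehiscent: derived state '1' in Zeta only — an autapomorphy, so it tells us nothing about relationships among taxa.
lateral line groups Epsilon and Zeta, which is incompatible with the clades supported by the remaining characters; treating it as convergent (homoplasy) costs fewer steps than any alternative tree.
Only Epsilon, Eta, and Gamma show the derived state '0' for caudal autotomy, supporting them as a clade.
nectar spur: derived state '1' in Beta, Epsilon, Eta, Gamma, and Zeta only — synapomorphy for {Beta, Epsilon, Eta, Gamma, Zeta}.
tarsal claw bifid (derived state '1') is shared by Epsilon and Gamma — a synapomorphy uniting that clade.
bioluminescent organ: derived state '1' in Beta and Zeta only — synapomorphy for {Beta, Zeta}.
Most parsimonious ingroup topology: (((Zeta,Beta),((Gamma,Epsilon),Eta)),Theta).
Beta and Zeta share a more recent common ancestor with each other than either does with Eta, so Eta is the least closely related of the three.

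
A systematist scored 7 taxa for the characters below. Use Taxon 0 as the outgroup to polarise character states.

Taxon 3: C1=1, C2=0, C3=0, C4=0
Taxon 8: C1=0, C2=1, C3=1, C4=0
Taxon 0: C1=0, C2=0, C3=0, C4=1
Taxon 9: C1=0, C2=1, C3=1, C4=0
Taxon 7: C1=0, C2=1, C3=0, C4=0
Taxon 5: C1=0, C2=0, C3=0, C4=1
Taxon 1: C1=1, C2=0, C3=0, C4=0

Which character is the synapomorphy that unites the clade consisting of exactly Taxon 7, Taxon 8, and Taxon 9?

C2

Character polarity is set by the outgroup: the derived state is whichever differs from the outgroup's state, so for C4 the derived state is '0', and for the remaining characters it is '1'.
Only Taxon 1 and Taxon 3 show the derived state '1' for C1, supporting them as a clade.
C2: derived state '1' in Taxon 7, Taxon 8, and Taxon 9 only — synapomorphy for {Taxon 7, Taxon 8, Taxon 9}.
C3 (derived state '1') is shared by Taxon 8 and Taxon 9 — a synapomorphy uniting that clade.
C4: derived state '0' in Taxon 1, Taxon 3, Taxon 7, Taxon 8, and Taxon 9 only — synapomorphy for {Taxon 1, Taxon 3, Taxon 7, Taxon 8, Taxon 9}.
Most parsimonious ingroup topology: ((((Taxon 9,Taxon 8),Taxon 7),(Taxon 3,Taxon 1)),Taxon 5).
The clade {Taxon 7, Taxon 8, Taxon 9} is supported by C2: its derived state '1' occurs in exactly those taxa and in no other taxon (including the outgroup).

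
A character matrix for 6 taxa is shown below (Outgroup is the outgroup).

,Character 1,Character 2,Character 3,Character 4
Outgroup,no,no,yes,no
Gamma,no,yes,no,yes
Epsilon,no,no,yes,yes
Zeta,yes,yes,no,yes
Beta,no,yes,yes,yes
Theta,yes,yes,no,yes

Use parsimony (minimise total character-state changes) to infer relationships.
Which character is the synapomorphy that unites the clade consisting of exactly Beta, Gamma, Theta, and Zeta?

Character 2

Character polarity is set by the outgroup: the derived state is whichever differs from the outgroup's state, so for Character 3 the derived state is 'no', and for the remaining characters it is 'yes'.
Character 1: derived state 'yes' in Theta and Zeta only — synapomorphy for {Theta, Zeta}.
Only Beta, Gamma, Theta, and Zeta show the derived state 'yes' for Character 2, supporting them as a clade.
Character 3 (derived state 'no') is shared by Gamma, Theta, and Zeta — a synapomorphy uniting that clade.
Character 4 (derived state 'yes') is shared by all ingroup taxa — unites the whole ingroup.
Most parsimonious ingroup topology: (((Gamma,(Zeta,Theta)),Beta),Epsilon).
The clade {Beta, Gamma, Theta, Zeta} is supported by Character 2: its derived state 'yes' occurs in exactly those taxa and in no other taxon (including the outgroup).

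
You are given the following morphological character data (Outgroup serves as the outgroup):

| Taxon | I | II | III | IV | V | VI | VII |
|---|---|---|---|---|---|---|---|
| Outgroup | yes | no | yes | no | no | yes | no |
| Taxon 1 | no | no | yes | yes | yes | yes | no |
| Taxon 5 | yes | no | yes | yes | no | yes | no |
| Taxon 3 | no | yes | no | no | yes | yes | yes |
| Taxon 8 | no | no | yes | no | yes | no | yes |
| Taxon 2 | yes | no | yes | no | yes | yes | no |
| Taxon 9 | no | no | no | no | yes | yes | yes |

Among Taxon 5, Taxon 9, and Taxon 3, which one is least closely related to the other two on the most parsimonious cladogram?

Taxon 5

Character polarity is set by the outgroup: the derived state is whichever differs from the outgroup's state, so for I, III, VI the derived state is 'no', and for the remaining characters it is 'yes'.
I: derived state 'no' in Taxon 1, Taxon 3, Taxon 8, and Taxon 9 only — synapomorphy for {Taxon 1, Taxon 3, Taxon 8, Taxon 9}.
II: derived state 'yes' in Taxon 3 only — an autapomorphy, so it tells us nothing about relationships among taxa.
Only Taxon 3 and Taxon 9 show the derived state 'no' for III, supporting them as a clade.
IV (state 'yes') occurs in Taxon 1 and Taxon 5 but conflicts with the nesting implied by the other characters — most parsimoniously interpreted as homoplasy.
V: derived state 'yes' in Taxon 1, Taxon 2, Taxon 3, Taxon 8, and Taxon 9 only — synapomorphy for {Taxon 1, Taxon 2, Taxon 3, Taxon 8, Taxon 9}.
VI: derived state 'no' in Taxon 8 only — an autapomorphy, so it tells us nothing about relationships among taxa.
VII (derived state 'yes') is shared by Taxon 3, Taxon 8, and Taxon 9 — a synapomorphy uniting that clade.
Most parsimonious ingroup topology: (((Taxon 1,((Taxon 3,Taxon 9),Taxon 8)),Taxon 2),Taxon 5).
Taxon 9 and Taxon 3 share a more recent common ancestor with each other than either does with Taxon 5, so Taxon 5 is the least closely related of the three.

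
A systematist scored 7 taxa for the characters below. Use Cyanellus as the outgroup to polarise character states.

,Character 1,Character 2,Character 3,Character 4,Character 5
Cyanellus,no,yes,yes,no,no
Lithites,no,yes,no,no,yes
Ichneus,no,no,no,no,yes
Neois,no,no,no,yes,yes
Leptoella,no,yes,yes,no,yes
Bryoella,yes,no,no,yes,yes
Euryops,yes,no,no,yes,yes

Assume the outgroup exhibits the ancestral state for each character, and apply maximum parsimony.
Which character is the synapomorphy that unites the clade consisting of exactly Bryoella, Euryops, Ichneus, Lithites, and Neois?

Character 3

Character polarity is set by the outgroup: the derived state is whichever differs from the outgroup's state, so for Character 2, Character 3 the derived state is 'no', and for the remaining characters it is 'yes'.
Character 1: derived state 'yes' in Bryoella and Euryops only — synapomorphy for {Bryoella, Euryops}.
Only Bryoella, Euryops, Ichneus, and Neois show the derived state 'no' for Character 2, supporting them as a clade.
Character 3 (derived state 'no') is shared by Bryoella, Euryops, Ichneus, Lithites, and Neois — a synapomorphy uniting that clade.
Only Bryoella, Euryops, and Neois show the derived state 'yes' for Character 4, supporting them as a clade.
Character 5 (derived state 'yes') is shared by all ingroup taxa — unites the whole ingroup.
Most parsimonious ingroup topology: ((Lithites,(Ichneus,(Neois,(Bryoella,Euryops)))),Leptoella).
The clade {Bryoella, Euryops, Ichneus, Lithites, Neois} is supported by Character 3: its derived state 'no' occurs in exactly those taxa and in no other taxon (including the outgroup).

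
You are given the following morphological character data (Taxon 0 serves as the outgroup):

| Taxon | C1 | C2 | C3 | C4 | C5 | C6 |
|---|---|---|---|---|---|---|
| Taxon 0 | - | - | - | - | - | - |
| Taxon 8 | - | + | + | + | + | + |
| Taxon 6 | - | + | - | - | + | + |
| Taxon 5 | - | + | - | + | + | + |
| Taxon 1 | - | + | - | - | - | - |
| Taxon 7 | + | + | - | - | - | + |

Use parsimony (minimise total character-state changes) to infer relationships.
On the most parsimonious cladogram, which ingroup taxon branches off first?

The outgroup has state '-' for every character, so '+' is the derived state throughout.
C1: derived state '+' in Taxon 7 only — an autapomorphy, so it tells us nothing about relationships among taxa.
All ingroup taxa share the derived state '+' for C2; it defines the ingroup but does not resolve relationships within it.
C3: derived state '+' in Taxon 8 only — an autapomorphy, so it tells us nothing about relationships among taxa.
Only Taxon 5 and Taxon 8 show the derived state '+' for C4, supporting them as a clade.
C5 (derived state '+') is shared by Taxon 5, Taxon 6, and Taxon 8 — a synapomorphy uniting that clade.
Only Taxon 5, Taxon 6, Taxon 7, and Taxon 8 show the derived state '+' for C6, supporting them as a clade.
Most parsimonious ingroup topology: ((((Taxon 8,Taxon 5),Taxon 6),Taxon 7),Taxon 1).
Taxon 1 is sister to the clade containing all other ingroup taxa, so it is the earliest-diverging (most basal) ingroup lineage.

Taxon 1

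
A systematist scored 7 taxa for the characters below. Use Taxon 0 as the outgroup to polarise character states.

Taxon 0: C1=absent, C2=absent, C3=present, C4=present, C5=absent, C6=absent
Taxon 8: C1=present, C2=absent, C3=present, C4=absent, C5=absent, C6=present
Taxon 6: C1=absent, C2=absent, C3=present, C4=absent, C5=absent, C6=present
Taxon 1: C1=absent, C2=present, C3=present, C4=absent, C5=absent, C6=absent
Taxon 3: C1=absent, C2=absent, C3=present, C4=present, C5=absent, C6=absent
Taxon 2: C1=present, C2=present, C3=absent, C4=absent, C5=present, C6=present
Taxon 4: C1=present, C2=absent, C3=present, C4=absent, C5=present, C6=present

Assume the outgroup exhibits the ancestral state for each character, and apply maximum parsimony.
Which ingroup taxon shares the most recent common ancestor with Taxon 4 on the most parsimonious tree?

Taxon 2

Character polarity is set by the outgroup: the derived state is whichever differs from the outgroup's state, so for C3, C4 the derived state is 'absent', and for the remaining characters it is 'present'.
Only Taxon 2, Taxon 4, and Taxon 8 show the derived state 'present' for C1, supporting them as a clade.
C2 (state 'present') occurs in Taxon 1 and Taxon 2 but conflicts with the nesting implied by the other characters — most parsimoniously interpreted as homoplasy.
C3 (derived state 'absent') is unique to Taxon 2 (autapomorphy; uninformative for grouping).
C4: derived state 'absent' in Taxon 1, Taxon 2, Taxon 4, Taxon 6, and Taxon 8 only — synapomorphy for {Taxon 1, Taxon 2, Taxon 4, Taxon 6, Taxon 8}.
C5: derived state 'present' in Taxon 2 and Taxon 4 only — synapomorphy for {Taxon 2, Taxon 4}.
C6: derived state 'present' in Taxon 2, Taxon 4, Taxon 6, and Taxon 8 only — synapomorphy for {Taxon 2, Taxon 4, Taxon 6, Taxon 8}.
Most parsimonious ingroup topology: ((((Taxon 8,(Taxon 2,Taxon 4)),Taxon 6),Taxon 1),Taxon 3).
Taxon 4 and Taxon 2 form a cherry on this tree, so they are sister taxa.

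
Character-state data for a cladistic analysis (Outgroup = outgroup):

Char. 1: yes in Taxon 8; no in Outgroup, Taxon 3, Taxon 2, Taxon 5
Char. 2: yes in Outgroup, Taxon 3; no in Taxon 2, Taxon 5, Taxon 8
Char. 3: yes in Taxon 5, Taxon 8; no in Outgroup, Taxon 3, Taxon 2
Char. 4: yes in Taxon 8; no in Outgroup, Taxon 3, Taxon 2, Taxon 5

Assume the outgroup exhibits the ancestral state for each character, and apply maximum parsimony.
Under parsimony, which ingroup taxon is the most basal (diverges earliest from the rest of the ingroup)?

Taxon 3

Character polarity is set by the outgroup: the derived state is whichever differs from the outgroup's state, so for Char. 2 the derived state is 'no', and for the remaining characters it is 'yes'.
Char. 1: derived state 'yes' in Taxon 8 only — an autapomorphy, so it tells us nothing about relationships among taxa.
Char. 2 (derived state 'no') is shared by Taxon 2, Taxon 5, and Taxon 8 — a synapomorphy uniting that clade.
Only Taxon 5 and Taxon 8 show the derived state 'yes' for Char. 3, supporting them as a clade.
Char. 4: derived state 'yes' in Taxon 8 only — an autapomorphy, so it tells us nothing about relationships among taxa.
Most parsimonious ingroup topology: (Taxon 3,(Taxon 2,(Taxon 5,Taxon 8))).
Taxon 3 is sister to the clade containing all other ingroup taxa, so it is the earliest-diverging (most basal) ingroup lineage.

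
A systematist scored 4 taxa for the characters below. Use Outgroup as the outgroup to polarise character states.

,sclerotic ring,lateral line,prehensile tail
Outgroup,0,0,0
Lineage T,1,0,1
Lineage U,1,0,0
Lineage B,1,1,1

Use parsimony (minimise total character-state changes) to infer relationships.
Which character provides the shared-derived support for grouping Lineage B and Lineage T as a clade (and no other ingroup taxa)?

prehensile tail

The outgroup has state '0' for every character, so '1' is the derived state throughout.
sclerotic ring (derived state '1') is shared by all ingroup taxa — unites the whole ingroup.
lateral line: derived state '1' in Lineage B only — an autapomorphy, so it tells us nothing about relationships among taxa.
prehensile tail: derived state '1' in Lineage B and Lineage T only — synapomorphy for {Lineage B, Lineage T}.
Most parsimonious ingroup topology: ((Lineage T,Lineage B),Lineage U).
The clade {Lineage B, Lineage T} is supported by prehensile tail: its derived state '1' occurs in exactly those taxa and in no other taxon (including the outgroup).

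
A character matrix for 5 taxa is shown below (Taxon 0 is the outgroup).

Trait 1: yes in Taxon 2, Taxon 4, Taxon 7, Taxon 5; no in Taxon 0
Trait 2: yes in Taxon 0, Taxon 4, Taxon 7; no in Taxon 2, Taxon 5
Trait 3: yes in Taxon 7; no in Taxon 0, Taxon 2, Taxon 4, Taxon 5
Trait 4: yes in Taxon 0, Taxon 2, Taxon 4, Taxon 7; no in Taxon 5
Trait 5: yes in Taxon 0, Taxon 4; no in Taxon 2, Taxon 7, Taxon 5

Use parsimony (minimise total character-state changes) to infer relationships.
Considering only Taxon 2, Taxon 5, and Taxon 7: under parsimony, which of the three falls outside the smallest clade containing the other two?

Taxon 7

Character polarity is set by the outgroup: the derived state is whichever differs from the outgroup's state, so for Trait 2, Trait 4, Trait 5 the derived state is 'no', and for the remaining characters it is 'yes'.
Trait 1 (derived state 'yes') is shared by all ingroup taxa — unites the whole ingroup.
Only Taxon 2 and Taxon 5 show the derived state 'no' for Trait 2, supporting them as a clade.
Trait 3 (derived state 'yes') is unique to Taxon 7 (autapomorphy; uninformative for grouping).
Trait 4: derived state 'no' in Taxon 5 only — an autapomorphy, so it tells us nothing about relationships among taxa.
Trait 5 (derived state 'no') is shared by Taxon 2, Taxon 5, and Taxon 7 — a synapomorphy uniting that clade.
Most parsimonious ingroup topology: (((Taxon 2,Taxon 5),Taxon 7),Taxon 4).
Taxon 2 and Taxon 5 share a more recent common ancestor with each other than either does with Taxon 7, so Taxon 7 is the least closely related of the three.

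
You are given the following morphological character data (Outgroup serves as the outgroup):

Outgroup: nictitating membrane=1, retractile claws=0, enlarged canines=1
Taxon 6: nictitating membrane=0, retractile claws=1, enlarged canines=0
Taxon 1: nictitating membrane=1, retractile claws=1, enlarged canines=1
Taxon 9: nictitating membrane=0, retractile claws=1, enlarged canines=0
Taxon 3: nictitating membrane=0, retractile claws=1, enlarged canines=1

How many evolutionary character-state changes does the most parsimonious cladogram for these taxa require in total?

3

Character polarity is set by the outgroup: the derived state is whichever differs from the outgroup's state, so for nictitating membrane, enlarged canines the derived state is '0', and for the remaining characters it is '1'.
nictitating membrane: derived state '0' in Taxon 3, Taxon 6, and Taxon 9 only — synapomorphy for {Taxon 3, Taxon 6, Taxon 9}.
All ingroup taxa share the derived state '1' for retractile claws; it defines the ingroup but does not resolve relationships within it.
Only Taxon 6 and Taxon 9 show the derived state '0' for enlarged canines, supporting them as a clade.
Most parsimonious ingroup topology: (((Taxon 6,Taxon 9),Taxon 3),Taxon 1).
Changes per character on this tree: nictitating membrane: 1; retractile claws: 1; enlarged canines: 1.
Total = 3.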